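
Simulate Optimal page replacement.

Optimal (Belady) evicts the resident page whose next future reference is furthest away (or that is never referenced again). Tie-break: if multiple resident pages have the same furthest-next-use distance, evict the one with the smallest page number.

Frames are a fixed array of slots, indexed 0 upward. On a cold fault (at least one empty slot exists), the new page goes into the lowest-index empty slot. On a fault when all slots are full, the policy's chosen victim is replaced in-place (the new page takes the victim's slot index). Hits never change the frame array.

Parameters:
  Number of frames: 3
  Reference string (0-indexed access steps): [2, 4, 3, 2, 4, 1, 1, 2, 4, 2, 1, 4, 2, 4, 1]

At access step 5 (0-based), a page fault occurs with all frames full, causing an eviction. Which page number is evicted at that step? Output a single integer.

Answer: 3

Derivation:
Step 0: ref 2 -> FAULT, frames=[2,-,-]
Step 1: ref 4 -> FAULT, frames=[2,4,-]
Step 2: ref 3 -> FAULT, frames=[2,4,3]
Step 3: ref 2 -> HIT, frames=[2,4,3]
Step 4: ref 4 -> HIT, frames=[2,4,3]
Step 5: ref 1 -> FAULT, evict 3, frames=[2,4,1]
At step 5: evicted page 3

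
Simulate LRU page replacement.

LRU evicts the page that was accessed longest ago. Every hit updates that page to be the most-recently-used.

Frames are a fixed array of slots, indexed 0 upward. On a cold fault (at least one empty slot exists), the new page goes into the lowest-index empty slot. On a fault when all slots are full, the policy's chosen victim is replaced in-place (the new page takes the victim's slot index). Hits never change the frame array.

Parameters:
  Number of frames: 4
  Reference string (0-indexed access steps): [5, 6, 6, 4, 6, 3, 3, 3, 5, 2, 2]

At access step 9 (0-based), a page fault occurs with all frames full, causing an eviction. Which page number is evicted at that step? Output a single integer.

Answer: 4

Derivation:
Step 0: ref 5 -> FAULT, frames=[5,-,-,-]
Step 1: ref 6 -> FAULT, frames=[5,6,-,-]
Step 2: ref 6 -> HIT, frames=[5,6,-,-]
Step 3: ref 4 -> FAULT, frames=[5,6,4,-]
Step 4: ref 6 -> HIT, frames=[5,6,4,-]
Step 5: ref 3 -> FAULT, frames=[5,6,4,3]
Step 6: ref 3 -> HIT, frames=[5,6,4,3]
Step 7: ref 3 -> HIT, frames=[5,6,4,3]
Step 8: ref 5 -> HIT, frames=[5,6,4,3]
Step 9: ref 2 -> FAULT, evict 4, frames=[5,6,2,3]
At step 9: evicted page 4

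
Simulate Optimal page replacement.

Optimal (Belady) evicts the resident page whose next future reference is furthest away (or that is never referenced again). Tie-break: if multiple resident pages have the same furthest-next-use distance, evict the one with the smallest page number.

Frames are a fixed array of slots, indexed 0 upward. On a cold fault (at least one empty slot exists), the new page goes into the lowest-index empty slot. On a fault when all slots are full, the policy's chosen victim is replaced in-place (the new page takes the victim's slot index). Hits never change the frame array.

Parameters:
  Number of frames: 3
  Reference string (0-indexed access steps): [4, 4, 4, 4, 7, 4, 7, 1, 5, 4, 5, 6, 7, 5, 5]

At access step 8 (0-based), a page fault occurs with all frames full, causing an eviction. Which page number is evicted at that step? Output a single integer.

Step 0: ref 4 -> FAULT, frames=[4,-,-]
Step 1: ref 4 -> HIT, frames=[4,-,-]
Step 2: ref 4 -> HIT, frames=[4,-,-]
Step 3: ref 4 -> HIT, frames=[4,-,-]
Step 4: ref 7 -> FAULT, frames=[4,7,-]
Step 5: ref 4 -> HIT, frames=[4,7,-]
Step 6: ref 7 -> HIT, frames=[4,7,-]
Step 7: ref 1 -> FAULT, frames=[4,7,1]
Step 8: ref 5 -> FAULT, evict 1, frames=[4,7,5]
At step 8: evicted page 1

Answer: 1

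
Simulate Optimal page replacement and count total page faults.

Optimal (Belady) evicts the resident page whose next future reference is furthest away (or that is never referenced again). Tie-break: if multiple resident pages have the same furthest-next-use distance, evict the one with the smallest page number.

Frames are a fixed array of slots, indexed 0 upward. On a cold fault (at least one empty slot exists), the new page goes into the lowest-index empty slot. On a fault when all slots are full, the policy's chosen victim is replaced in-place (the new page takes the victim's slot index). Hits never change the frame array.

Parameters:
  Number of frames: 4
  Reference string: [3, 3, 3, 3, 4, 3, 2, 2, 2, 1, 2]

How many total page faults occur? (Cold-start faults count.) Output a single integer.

Answer: 4

Derivation:
Step 0: ref 3 → FAULT, frames=[3,-,-,-]
Step 1: ref 3 → HIT, frames=[3,-,-,-]
Step 2: ref 3 → HIT, frames=[3,-,-,-]
Step 3: ref 3 → HIT, frames=[3,-,-,-]
Step 4: ref 4 → FAULT, frames=[3,4,-,-]
Step 5: ref 3 → HIT, frames=[3,4,-,-]
Step 6: ref 2 → FAULT, frames=[3,4,2,-]
Step 7: ref 2 → HIT, frames=[3,4,2,-]
Step 8: ref 2 → HIT, frames=[3,4,2,-]
Step 9: ref 1 → FAULT, frames=[3,4,2,1]
Step 10: ref 2 → HIT, frames=[3,4,2,1]
Total faults: 4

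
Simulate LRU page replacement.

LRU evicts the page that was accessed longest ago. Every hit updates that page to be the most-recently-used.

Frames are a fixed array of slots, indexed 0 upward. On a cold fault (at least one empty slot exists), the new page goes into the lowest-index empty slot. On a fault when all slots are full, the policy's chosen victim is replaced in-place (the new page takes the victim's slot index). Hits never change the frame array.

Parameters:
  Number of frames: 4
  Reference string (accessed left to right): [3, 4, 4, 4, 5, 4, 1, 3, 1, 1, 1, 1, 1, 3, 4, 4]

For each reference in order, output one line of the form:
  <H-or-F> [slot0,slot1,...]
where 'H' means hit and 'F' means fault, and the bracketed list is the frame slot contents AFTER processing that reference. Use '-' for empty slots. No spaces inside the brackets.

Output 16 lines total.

F [3,-,-,-]
F [3,4,-,-]
H [3,4,-,-]
H [3,4,-,-]
F [3,4,5,-]
H [3,4,5,-]
F [3,4,5,1]
H [3,4,5,1]
H [3,4,5,1]
H [3,4,5,1]
H [3,4,5,1]
H [3,4,5,1]
H [3,4,5,1]
H [3,4,5,1]
H [3,4,5,1]
H [3,4,5,1]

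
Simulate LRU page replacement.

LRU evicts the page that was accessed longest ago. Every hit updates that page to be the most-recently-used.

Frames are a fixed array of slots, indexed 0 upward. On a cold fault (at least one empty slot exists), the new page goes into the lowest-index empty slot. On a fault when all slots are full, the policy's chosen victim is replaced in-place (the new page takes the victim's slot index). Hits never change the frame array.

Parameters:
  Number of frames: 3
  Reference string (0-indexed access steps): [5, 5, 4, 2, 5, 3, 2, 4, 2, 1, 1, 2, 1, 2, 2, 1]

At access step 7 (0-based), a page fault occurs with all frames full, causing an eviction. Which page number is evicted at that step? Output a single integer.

Answer: 5

Derivation:
Step 0: ref 5 -> FAULT, frames=[5,-,-]
Step 1: ref 5 -> HIT, frames=[5,-,-]
Step 2: ref 4 -> FAULT, frames=[5,4,-]
Step 3: ref 2 -> FAULT, frames=[5,4,2]
Step 4: ref 5 -> HIT, frames=[5,4,2]
Step 5: ref 3 -> FAULT, evict 4, frames=[5,3,2]
Step 6: ref 2 -> HIT, frames=[5,3,2]
Step 7: ref 4 -> FAULT, evict 5, frames=[4,3,2]
At step 7: evicted page 5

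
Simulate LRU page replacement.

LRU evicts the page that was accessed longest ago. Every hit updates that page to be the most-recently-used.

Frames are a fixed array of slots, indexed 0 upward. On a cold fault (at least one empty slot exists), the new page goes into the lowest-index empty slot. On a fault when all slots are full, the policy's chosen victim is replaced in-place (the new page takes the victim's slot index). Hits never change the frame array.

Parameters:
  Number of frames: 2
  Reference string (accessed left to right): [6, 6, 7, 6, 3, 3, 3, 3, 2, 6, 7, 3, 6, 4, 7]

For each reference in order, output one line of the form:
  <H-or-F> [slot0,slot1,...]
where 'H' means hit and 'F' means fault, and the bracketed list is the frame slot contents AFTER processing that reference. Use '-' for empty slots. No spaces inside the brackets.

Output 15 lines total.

F [6,-]
H [6,-]
F [6,7]
H [6,7]
F [6,3]
H [6,3]
H [6,3]
H [6,3]
F [2,3]
F [2,6]
F [7,6]
F [7,3]
F [6,3]
F [6,4]
F [7,4]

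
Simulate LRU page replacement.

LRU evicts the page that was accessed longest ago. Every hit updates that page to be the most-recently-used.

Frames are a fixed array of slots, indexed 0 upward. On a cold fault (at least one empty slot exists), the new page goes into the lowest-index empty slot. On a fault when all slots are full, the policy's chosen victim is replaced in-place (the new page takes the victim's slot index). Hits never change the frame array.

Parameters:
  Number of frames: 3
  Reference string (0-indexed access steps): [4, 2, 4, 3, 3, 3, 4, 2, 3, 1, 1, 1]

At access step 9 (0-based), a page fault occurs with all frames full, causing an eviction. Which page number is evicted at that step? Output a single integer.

Answer: 4

Derivation:
Step 0: ref 4 -> FAULT, frames=[4,-,-]
Step 1: ref 2 -> FAULT, frames=[4,2,-]
Step 2: ref 4 -> HIT, frames=[4,2,-]
Step 3: ref 3 -> FAULT, frames=[4,2,3]
Step 4: ref 3 -> HIT, frames=[4,2,3]
Step 5: ref 3 -> HIT, frames=[4,2,3]
Step 6: ref 4 -> HIT, frames=[4,2,3]
Step 7: ref 2 -> HIT, frames=[4,2,3]
Step 8: ref 3 -> HIT, frames=[4,2,3]
Step 9: ref 1 -> FAULT, evict 4, frames=[1,2,3]
At step 9: evicted page 4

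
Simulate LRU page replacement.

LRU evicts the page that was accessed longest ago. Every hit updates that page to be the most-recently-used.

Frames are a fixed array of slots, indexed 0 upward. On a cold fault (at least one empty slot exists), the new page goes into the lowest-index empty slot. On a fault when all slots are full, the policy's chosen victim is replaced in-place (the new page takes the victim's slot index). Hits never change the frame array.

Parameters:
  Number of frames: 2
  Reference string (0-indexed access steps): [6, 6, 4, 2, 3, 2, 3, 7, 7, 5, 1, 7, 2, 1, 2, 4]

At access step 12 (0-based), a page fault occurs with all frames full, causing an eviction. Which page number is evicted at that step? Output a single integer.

Step 0: ref 6 -> FAULT, frames=[6,-]
Step 1: ref 6 -> HIT, frames=[6,-]
Step 2: ref 4 -> FAULT, frames=[6,4]
Step 3: ref 2 -> FAULT, evict 6, frames=[2,4]
Step 4: ref 3 -> FAULT, evict 4, frames=[2,3]
Step 5: ref 2 -> HIT, frames=[2,3]
Step 6: ref 3 -> HIT, frames=[2,3]
Step 7: ref 7 -> FAULT, evict 2, frames=[7,3]
Step 8: ref 7 -> HIT, frames=[7,3]
Step 9: ref 5 -> FAULT, evict 3, frames=[7,5]
Step 10: ref 1 -> FAULT, evict 7, frames=[1,5]
Step 11: ref 7 -> FAULT, evict 5, frames=[1,7]
Step 12: ref 2 -> FAULT, evict 1, frames=[2,7]
At step 12: evicted page 1

Answer: 1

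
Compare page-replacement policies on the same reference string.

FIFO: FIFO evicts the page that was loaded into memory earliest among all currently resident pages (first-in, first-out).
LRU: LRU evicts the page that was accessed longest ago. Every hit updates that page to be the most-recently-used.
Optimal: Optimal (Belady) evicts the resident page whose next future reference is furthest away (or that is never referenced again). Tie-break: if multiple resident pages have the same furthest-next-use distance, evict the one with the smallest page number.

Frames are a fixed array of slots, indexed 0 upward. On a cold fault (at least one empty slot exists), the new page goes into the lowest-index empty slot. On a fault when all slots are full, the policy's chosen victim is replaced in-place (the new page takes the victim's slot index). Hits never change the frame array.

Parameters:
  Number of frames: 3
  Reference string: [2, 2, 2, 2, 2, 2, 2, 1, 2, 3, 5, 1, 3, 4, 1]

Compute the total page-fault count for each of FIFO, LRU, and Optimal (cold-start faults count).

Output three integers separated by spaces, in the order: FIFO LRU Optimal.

Answer: 6 6 5

Derivation:
--- FIFO ---
  step 0: ref 2 -> FAULT, frames=[2,-,-] (faults so far: 1)
  step 1: ref 2 -> HIT, frames=[2,-,-] (faults so far: 1)
  step 2: ref 2 -> HIT, frames=[2,-,-] (faults so far: 1)
  step 3: ref 2 -> HIT, frames=[2,-,-] (faults so far: 1)
  step 4: ref 2 -> HIT, frames=[2,-,-] (faults so far: 1)
  step 5: ref 2 -> HIT, frames=[2,-,-] (faults so far: 1)
  step 6: ref 2 -> HIT, frames=[2,-,-] (faults so far: 1)
  step 7: ref 1 -> FAULT, frames=[2,1,-] (faults so far: 2)
  step 8: ref 2 -> HIT, frames=[2,1,-] (faults so far: 2)
  step 9: ref 3 -> FAULT, frames=[2,1,3] (faults so far: 3)
  step 10: ref 5 -> FAULT, evict 2, frames=[5,1,3] (faults so far: 4)
  step 11: ref 1 -> HIT, frames=[5,1,3] (faults so far: 4)
  step 12: ref 3 -> HIT, frames=[5,1,3] (faults so far: 4)
  step 13: ref 4 -> FAULT, evict 1, frames=[5,4,3] (faults so far: 5)
  step 14: ref 1 -> FAULT, evict 3, frames=[5,4,1] (faults so far: 6)
  FIFO total faults: 6
--- LRU ---
  step 0: ref 2 -> FAULT, frames=[2,-,-] (faults so far: 1)
  step 1: ref 2 -> HIT, frames=[2,-,-] (faults so far: 1)
  step 2: ref 2 -> HIT, frames=[2,-,-] (faults so far: 1)
  step 3: ref 2 -> HIT, frames=[2,-,-] (faults so far: 1)
  step 4: ref 2 -> HIT, frames=[2,-,-] (faults so far: 1)
  step 5: ref 2 -> HIT, frames=[2,-,-] (faults so far: 1)
  step 6: ref 2 -> HIT, frames=[2,-,-] (faults so far: 1)
  step 7: ref 1 -> FAULT, frames=[2,1,-] (faults so far: 2)
  step 8: ref 2 -> HIT, frames=[2,1,-] (faults so far: 2)
  step 9: ref 3 -> FAULT, frames=[2,1,3] (faults so far: 3)
  step 10: ref 5 -> FAULT, evict 1, frames=[2,5,3] (faults so far: 4)
  step 11: ref 1 -> FAULT, evict 2, frames=[1,5,3] (faults so far: 5)
  step 12: ref 3 -> HIT, frames=[1,5,3] (faults so far: 5)
  step 13: ref 4 -> FAULT, evict 5, frames=[1,4,3] (faults so far: 6)
  step 14: ref 1 -> HIT, frames=[1,4,3] (faults so far: 6)
  LRU total faults: 6
--- Optimal ---
  step 0: ref 2 -> FAULT, frames=[2,-,-] (faults so far: 1)
  step 1: ref 2 -> HIT, frames=[2,-,-] (faults so far: 1)
  step 2: ref 2 -> HIT, frames=[2,-,-] (faults so far: 1)
  step 3: ref 2 -> HIT, frames=[2,-,-] (faults so far: 1)
  step 4: ref 2 -> HIT, frames=[2,-,-] (faults so far: 1)
  step 5: ref 2 -> HIT, frames=[2,-,-] (faults so far: 1)
  step 6: ref 2 -> HIT, frames=[2,-,-] (faults so far: 1)
  step 7: ref 1 -> FAULT, frames=[2,1,-] (faults so far: 2)
  step 8: ref 2 -> HIT, frames=[2,1,-] (faults so far: 2)
  step 9: ref 3 -> FAULT, frames=[2,1,3] (faults so far: 3)
  step 10: ref 5 -> FAULT, evict 2, frames=[5,1,3] (faults so far: 4)
  step 11: ref 1 -> HIT, frames=[5,1,3] (faults so far: 4)
  step 12: ref 3 -> HIT, frames=[5,1,3] (faults so far: 4)
  step 13: ref 4 -> FAULT, evict 3, frames=[5,1,4] (faults so far: 5)
  step 14: ref 1 -> HIT, frames=[5,1,4] (faults so far: 5)
  Optimal total faults: 5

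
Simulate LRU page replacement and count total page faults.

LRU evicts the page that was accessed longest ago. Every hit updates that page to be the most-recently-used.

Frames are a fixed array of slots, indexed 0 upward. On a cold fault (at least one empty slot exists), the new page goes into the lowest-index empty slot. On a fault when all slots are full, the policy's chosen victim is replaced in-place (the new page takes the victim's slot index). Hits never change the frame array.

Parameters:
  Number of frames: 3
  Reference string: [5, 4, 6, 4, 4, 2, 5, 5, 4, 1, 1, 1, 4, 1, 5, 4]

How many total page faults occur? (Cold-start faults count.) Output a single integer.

Step 0: ref 5 → FAULT, frames=[5,-,-]
Step 1: ref 4 → FAULT, frames=[5,4,-]
Step 2: ref 6 → FAULT, frames=[5,4,6]
Step 3: ref 4 → HIT, frames=[5,4,6]
Step 4: ref 4 → HIT, frames=[5,4,6]
Step 5: ref 2 → FAULT (evict 5), frames=[2,4,6]
Step 6: ref 5 → FAULT (evict 6), frames=[2,4,5]
Step 7: ref 5 → HIT, frames=[2,4,5]
Step 8: ref 4 → HIT, frames=[2,4,5]
Step 9: ref 1 → FAULT (evict 2), frames=[1,4,5]
Step 10: ref 1 → HIT, frames=[1,4,5]
Step 11: ref 1 → HIT, frames=[1,4,5]
Step 12: ref 4 → HIT, frames=[1,4,5]
Step 13: ref 1 → HIT, frames=[1,4,5]
Step 14: ref 5 → HIT, frames=[1,4,5]
Step 15: ref 4 → HIT, frames=[1,4,5]
Total faults: 6

Answer: 6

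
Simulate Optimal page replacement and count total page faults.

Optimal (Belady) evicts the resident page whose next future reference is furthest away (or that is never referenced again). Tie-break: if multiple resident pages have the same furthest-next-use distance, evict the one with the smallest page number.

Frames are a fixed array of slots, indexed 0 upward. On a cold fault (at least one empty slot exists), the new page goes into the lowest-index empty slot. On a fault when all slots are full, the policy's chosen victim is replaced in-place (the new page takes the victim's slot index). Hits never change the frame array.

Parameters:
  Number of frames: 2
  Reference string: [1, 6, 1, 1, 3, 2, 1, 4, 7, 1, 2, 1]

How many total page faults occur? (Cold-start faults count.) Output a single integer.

Answer: 7

Derivation:
Step 0: ref 1 → FAULT, frames=[1,-]
Step 1: ref 6 → FAULT, frames=[1,6]
Step 2: ref 1 → HIT, frames=[1,6]
Step 3: ref 1 → HIT, frames=[1,6]
Step 4: ref 3 → FAULT (evict 6), frames=[1,3]
Step 5: ref 2 → FAULT (evict 3), frames=[1,2]
Step 6: ref 1 → HIT, frames=[1,2]
Step 7: ref 4 → FAULT (evict 2), frames=[1,4]
Step 8: ref 7 → FAULT (evict 4), frames=[1,7]
Step 9: ref 1 → HIT, frames=[1,7]
Step 10: ref 2 → FAULT (evict 7), frames=[1,2]
Step 11: ref 1 → HIT, frames=[1,2]
Total faults: 7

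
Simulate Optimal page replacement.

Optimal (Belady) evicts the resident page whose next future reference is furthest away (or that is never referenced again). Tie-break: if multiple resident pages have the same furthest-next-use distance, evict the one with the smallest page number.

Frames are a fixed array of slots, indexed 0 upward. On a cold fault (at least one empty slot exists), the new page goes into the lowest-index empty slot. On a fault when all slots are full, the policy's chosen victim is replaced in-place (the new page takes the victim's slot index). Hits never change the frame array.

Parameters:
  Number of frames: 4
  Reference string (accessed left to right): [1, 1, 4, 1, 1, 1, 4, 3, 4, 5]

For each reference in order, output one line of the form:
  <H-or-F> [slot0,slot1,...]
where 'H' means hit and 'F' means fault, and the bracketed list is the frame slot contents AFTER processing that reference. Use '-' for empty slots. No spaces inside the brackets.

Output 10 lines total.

F [1,-,-,-]
H [1,-,-,-]
F [1,4,-,-]
H [1,4,-,-]
H [1,4,-,-]
H [1,4,-,-]
H [1,4,-,-]
F [1,4,3,-]
H [1,4,3,-]
F [1,4,3,5]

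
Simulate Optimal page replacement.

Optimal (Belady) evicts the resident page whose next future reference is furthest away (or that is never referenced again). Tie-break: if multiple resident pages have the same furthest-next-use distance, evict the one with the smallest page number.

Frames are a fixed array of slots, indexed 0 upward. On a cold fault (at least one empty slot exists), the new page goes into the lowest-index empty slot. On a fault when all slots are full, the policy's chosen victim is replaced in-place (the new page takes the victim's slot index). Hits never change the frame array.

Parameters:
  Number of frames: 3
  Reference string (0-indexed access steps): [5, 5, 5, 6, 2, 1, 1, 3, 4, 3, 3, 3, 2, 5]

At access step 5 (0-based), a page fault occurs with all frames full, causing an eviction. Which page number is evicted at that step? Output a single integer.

Answer: 6

Derivation:
Step 0: ref 5 -> FAULT, frames=[5,-,-]
Step 1: ref 5 -> HIT, frames=[5,-,-]
Step 2: ref 5 -> HIT, frames=[5,-,-]
Step 3: ref 6 -> FAULT, frames=[5,6,-]
Step 4: ref 2 -> FAULT, frames=[5,6,2]
Step 5: ref 1 -> FAULT, evict 6, frames=[5,1,2]
At step 5: evicted page 6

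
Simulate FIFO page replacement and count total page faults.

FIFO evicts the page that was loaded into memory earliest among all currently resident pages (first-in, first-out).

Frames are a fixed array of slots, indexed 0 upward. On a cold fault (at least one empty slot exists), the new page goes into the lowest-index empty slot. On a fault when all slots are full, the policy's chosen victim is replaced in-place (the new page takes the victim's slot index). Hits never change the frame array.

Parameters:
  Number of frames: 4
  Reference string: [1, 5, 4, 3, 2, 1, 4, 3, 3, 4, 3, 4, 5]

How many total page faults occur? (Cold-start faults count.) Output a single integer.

Step 0: ref 1 → FAULT, frames=[1,-,-,-]
Step 1: ref 5 → FAULT, frames=[1,5,-,-]
Step 2: ref 4 → FAULT, frames=[1,5,4,-]
Step 3: ref 3 → FAULT, frames=[1,5,4,3]
Step 4: ref 2 → FAULT (evict 1), frames=[2,5,4,3]
Step 5: ref 1 → FAULT (evict 5), frames=[2,1,4,3]
Step 6: ref 4 → HIT, frames=[2,1,4,3]
Step 7: ref 3 → HIT, frames=[2,1,4,3]
Step 8: ref 3 → HIT, frames=[2,1,4,3]
Step 9: ref 4 → HIT, frames=[2,1,4,3]
Step 10: ref 3 → HIT, frames=[2,1,4,3]
Step 11: ref 4 → HIT, frames=[2,1,4,3]
Step 12: ref 5 → FAULT (evict 4), frames=[2,1,5,3]
Total faults: 7

Answer: 7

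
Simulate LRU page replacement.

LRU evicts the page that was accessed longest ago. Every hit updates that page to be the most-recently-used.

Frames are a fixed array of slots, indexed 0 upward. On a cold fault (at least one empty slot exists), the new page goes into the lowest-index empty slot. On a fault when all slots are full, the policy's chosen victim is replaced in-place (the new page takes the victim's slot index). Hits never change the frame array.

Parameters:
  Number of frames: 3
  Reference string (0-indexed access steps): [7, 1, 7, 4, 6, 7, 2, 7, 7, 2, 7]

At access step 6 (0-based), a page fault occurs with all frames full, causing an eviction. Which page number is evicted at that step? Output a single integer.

Answer: 4

Derivation:
Step 0: ref 7 -> FAULT, frames=[7,-,-]
Step 1: ref 1 -> FAULT, frames=[7,1,-]
Step 2: ref 7 -> HIT, frames=[7,1,-]
Step 3: ref 4 -> FAULT, frames=[7,1,4]
Step 4: ref 6 -> FAULT, evict 1, frames=[7,6,4]
Step 5: ref 7 -> HIT, frames=[7,6,4]
Step 6: ref 2 -> FAULT, evict 4, frames=[7,6,2]
At step 6: evicted page 4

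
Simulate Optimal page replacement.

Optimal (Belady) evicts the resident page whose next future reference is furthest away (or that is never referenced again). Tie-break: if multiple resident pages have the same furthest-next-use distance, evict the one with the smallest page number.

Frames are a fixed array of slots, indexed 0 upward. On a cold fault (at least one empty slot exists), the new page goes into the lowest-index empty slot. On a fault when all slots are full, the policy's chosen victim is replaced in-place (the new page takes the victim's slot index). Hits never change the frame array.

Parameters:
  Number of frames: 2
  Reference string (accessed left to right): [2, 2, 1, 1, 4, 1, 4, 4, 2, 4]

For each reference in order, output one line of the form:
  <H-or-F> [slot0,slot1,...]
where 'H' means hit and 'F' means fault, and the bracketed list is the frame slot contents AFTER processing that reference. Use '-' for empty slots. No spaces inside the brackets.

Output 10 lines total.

F [2,-]
H [2,-]
F [2,1]
H [2,1]
F [4,1]
H [4,1]
H [4,1]
H [4,1]
F [4,2]
H [4,2]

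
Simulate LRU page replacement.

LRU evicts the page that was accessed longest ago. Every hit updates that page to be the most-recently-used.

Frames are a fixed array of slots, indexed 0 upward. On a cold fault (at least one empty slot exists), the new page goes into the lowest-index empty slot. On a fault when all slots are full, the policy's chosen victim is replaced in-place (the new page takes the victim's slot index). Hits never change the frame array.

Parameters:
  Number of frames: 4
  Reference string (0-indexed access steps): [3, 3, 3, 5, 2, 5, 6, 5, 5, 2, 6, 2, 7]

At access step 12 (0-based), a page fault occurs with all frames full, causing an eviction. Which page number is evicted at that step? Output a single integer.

Step 0: ref 3 -> FAULT, frames=[3,-,-,-]
Step 1: ref 3 -> HIT, frames=[3,-,-,-]
Step 2: ref 3 -> HIT, frames=[3,-,-,-]
Step 3: ref 5 -> FAULT, frames=[3,5,-,-]
Step 4: ref 2 -> FAULT, frames=[3,5,2,-]
Step 5: ref 5 -> HIT, frames=[3,5,2,-]
Step 6: ref 6 -> FAULT, frames=[3,5,2,6]
Step 7: ref 5 -> HIT, frames=[3,5,2,6]
Step 8: ref 5 -> HIT, frames=[3,5,2,6]
Step 9: ref 2 -> HIT, frames=[3,5,2,6]
Step 10: ref 6 -> HIT, frames=[3,5,2,6]
Step 11: ref 2 -> HIT, frames=[3,5,2,6]
Step 12: ref 7 -> FAULT, evict 3, frames=[7,5,2,6]
At step 12: evicted page 3

Answer: 3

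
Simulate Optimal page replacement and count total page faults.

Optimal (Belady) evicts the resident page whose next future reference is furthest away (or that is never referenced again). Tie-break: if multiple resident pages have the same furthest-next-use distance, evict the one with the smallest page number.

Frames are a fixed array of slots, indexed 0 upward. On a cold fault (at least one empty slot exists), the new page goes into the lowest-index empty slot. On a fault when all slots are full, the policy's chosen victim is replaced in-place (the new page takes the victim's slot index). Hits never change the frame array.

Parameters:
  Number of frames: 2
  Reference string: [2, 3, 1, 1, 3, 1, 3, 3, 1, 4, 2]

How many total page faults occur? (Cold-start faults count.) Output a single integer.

Answer: 5

Derivation:
Step 0: ref 2 → FAULT, frames=[2,-]
Step 1: ref 3 → FAULT, frames=[2,3]
Step 2: ref 1 → FAULT (evict 2), frames=[1,3]
Step 3: ref 1 → HIT, frames=[1,3]
Step 4: ref 3 → HIT, frames=[1,3]
Step 5: ref 1 → HIT, frames=[1,3]
Step 6: ref 3 → HIT, frames=[1,3]
Step 7: ref 3 → HIT, frames=[1,3]
Step 8: ref 1 → HIT, frames=[1,3]
Step 9: ref 4 → FAULT (evict 1), frames=[4,3]
Step 10: ref 2 → FAULT (evict 3), frames=[4,2]
Total faults: 5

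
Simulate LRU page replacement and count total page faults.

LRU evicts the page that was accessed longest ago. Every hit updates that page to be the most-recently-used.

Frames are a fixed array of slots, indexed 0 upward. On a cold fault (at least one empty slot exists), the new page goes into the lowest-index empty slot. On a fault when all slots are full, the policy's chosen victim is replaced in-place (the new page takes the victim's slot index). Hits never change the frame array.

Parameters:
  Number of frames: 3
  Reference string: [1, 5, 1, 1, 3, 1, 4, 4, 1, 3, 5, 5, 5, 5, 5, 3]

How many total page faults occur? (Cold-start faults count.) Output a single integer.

Answer: 5

Derivation:
Step 0: ref 1 → FAULT, frames=[1,-,-]
Step 1: ref 5 → FAULT, frames=[1,5,-]
Step 2: ref 1 → HIT, frames=[1,5,-]
Step 3: ref 1 → HIT, frames=[1,5,-]
Step 4: ref 3 → FAULT, frames=[1,5,3]
Step 5: ref 1 → HIT, frames=[1,5,3]
Step 6: ref 4 → FAULT (evict 5), frames=[1,4,3]
Step 7: ref 4 → HIT, frames=[1,4,3]
Step 8: ref 1 → HIT, frames=[1,4,3]
Step 9: ref 3 → HIT, frames=[1,4,3]
Step 10: ref 5 → FAULT (evict 4), frames=[1,5,3]
Step 11: ref 5 → HIT, frames=[1,5,3]
Step 12: ref 5 → HIT, frames=[1,5,3]
Step 13: ref 5 → HIT, frames=[1,5,3]
Step 14: ref 5 → HIT, frames=[1,5,3]
Step 15: ref 3 → HIT, frames=[1,5,3]
Total faults: 5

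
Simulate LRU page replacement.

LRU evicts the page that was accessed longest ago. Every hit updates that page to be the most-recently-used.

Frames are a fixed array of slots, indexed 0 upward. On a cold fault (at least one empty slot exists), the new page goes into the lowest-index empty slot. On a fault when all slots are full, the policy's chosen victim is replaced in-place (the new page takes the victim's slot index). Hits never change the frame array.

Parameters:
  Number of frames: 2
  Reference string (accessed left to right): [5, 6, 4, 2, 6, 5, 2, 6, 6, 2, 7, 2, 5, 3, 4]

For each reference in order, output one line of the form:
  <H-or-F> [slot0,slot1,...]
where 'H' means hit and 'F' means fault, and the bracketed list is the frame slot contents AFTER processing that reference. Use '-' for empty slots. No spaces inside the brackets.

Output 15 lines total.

F [5,-]
F [5,6]
F [4,6]
F [4,2]
F [6,2]
F [6,5]
F [2,5]
F [2,6]
H [2,6]
H [2,6]
F [2,7]
H [2,7]
F [2,5]
F [3,5]
F [3,4]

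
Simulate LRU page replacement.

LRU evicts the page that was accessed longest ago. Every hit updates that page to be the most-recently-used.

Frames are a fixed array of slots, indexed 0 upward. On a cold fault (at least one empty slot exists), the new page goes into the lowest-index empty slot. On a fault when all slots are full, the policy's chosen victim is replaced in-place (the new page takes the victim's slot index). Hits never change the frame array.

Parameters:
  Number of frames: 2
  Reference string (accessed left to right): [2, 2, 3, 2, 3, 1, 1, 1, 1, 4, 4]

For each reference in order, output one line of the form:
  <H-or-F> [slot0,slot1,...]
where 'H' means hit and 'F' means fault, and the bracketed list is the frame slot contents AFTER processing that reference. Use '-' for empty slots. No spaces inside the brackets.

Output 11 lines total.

F [2,-]
H [2,-]
F [2,3]
H [2,3]
H [2,3]
F [1,3]
H [1,3]
H [1,3]
H [1,3]
F [1,4]
H [1,4]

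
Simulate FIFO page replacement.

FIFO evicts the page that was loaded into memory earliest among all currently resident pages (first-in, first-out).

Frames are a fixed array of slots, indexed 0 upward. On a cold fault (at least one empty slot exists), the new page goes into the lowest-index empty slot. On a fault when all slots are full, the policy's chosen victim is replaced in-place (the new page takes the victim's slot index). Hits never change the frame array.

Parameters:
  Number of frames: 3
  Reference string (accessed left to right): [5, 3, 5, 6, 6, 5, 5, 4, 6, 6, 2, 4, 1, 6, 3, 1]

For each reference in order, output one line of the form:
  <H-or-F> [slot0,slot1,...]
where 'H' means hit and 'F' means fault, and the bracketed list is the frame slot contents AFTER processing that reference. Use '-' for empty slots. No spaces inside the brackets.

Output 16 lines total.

F [5,-,-]
F [5,3,-]
H [5,3,-]
F [5,3,6]
H [5,3,6]
H [5,3,6]
H [5,3,6]
F [4,3,6]
H [4,3,6]
H [4,3,6]
F [4,2,6]
H [4,2,6]
F [4,2,1]
F [6,2,1]
F [6,3,1]
H [6,3,1]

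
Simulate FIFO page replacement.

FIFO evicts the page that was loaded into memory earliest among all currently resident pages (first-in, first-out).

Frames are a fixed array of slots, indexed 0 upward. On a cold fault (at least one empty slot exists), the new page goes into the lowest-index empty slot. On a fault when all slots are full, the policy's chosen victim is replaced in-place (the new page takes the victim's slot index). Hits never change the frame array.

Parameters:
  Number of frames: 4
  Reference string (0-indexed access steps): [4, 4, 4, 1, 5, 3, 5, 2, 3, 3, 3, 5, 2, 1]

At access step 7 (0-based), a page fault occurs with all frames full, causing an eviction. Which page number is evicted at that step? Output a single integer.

Answer: 4

Derivation:
Step 0: ref 4 -> FAULT, frames=[4,-,-,-]
Step 1: ref 4 -> HIT, frames=[4,-,-,-]
Step 2: ref 4 -> HIT, frames=[4,-,-,-]
Step 3: ref 1 -> FAULT, frames=[4,1,-,-]
Step 4: ref 5 -> FAULT, frames=[4,1,5,-]
Step 5: ref 3 -> FAULT, frames=[4,1,5,3]
Step 6: ref 5 -> HIT, frames=[4,1,5,3]
Step 7: ref 2 -> FAULT, evict 4, frames=[2,1,5,3]
At step 7: evicted page 4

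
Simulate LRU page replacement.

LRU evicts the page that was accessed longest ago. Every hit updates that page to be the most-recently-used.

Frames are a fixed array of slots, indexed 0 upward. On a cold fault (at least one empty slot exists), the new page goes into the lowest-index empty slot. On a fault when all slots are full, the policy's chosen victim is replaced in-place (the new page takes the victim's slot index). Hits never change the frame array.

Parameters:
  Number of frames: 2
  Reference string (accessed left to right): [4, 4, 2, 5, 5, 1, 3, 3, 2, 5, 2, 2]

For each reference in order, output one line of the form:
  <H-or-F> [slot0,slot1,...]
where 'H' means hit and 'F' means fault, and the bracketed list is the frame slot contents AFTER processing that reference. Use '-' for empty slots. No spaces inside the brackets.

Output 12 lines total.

F [4,-]
H [4,-]
F [4,2]
F [5,2]
H [5,2]
F [5,1]
F [3,1]
H [3,1]
F [3,2]
F [5,2]
H [5,2]
H [5,2]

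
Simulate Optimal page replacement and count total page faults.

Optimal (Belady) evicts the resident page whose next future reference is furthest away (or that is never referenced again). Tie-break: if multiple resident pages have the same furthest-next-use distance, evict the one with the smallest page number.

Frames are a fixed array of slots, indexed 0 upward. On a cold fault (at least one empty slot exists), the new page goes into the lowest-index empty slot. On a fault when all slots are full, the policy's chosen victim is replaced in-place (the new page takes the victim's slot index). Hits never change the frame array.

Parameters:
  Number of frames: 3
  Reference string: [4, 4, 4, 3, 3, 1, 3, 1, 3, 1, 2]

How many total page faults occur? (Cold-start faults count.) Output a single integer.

Step 0: ref 4 → FAULT, frames=[4,-,-]
Step 1: ref 4 → HIT, frames=[4,-,-]
Step 2: ref 4 → HIT, frames=[4,-,-]
Step 3: ref 3 → FAULT, frames=[4,3,-]
Step 4: ref 3 → HIT, frames=[4,3,-]
Step 5: ref 1 → FAULT, frames=[4,3,1]
Step 6: ref 3 → HIT, frames=[4,3,1]
Step 7: ref 1 → HIT, frames=[4,3,1]
Step 8: ref 3 → HIT, frames=[4,3,1]
Step 9: ref 1 → HIT, frames=[4,3,1]
Step 10: ref 2 → FAULT (evict 1), frames=[4,3,2]
Total faults: 4

Answer: 4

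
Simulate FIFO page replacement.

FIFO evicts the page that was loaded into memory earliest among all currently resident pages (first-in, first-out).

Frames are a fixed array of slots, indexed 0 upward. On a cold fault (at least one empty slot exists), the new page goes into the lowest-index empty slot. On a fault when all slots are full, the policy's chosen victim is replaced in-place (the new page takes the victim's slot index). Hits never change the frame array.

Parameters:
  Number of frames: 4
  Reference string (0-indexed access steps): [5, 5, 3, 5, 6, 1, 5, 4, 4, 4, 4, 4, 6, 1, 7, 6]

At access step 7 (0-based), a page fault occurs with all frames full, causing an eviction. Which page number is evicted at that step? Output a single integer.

Answer: 5

Derivation:
Step 0: ref 5 -> FAULT, frames=[5,-,-,-]
Step 1: ref 5 -> HIT, frames=[5,-,-,-]
Step 2: ref 3 -> FAULT, frames=[5,3,-,-]
Step 3: ref 5 -> HIT, frames=[5,3,-,-]
Step 4: ref 6 -> FAULT, frames=[5,3,6,-]
Step 5: ref 1 -> FAULT, frames=[5,3,6,1]
Step 6: ref 5 -> HIT, frames=[5,3,6,1]
Step 7: ref 4 -> FAULT, evict 5, frames=[4,3,6,1]
At step 7: evicted page 5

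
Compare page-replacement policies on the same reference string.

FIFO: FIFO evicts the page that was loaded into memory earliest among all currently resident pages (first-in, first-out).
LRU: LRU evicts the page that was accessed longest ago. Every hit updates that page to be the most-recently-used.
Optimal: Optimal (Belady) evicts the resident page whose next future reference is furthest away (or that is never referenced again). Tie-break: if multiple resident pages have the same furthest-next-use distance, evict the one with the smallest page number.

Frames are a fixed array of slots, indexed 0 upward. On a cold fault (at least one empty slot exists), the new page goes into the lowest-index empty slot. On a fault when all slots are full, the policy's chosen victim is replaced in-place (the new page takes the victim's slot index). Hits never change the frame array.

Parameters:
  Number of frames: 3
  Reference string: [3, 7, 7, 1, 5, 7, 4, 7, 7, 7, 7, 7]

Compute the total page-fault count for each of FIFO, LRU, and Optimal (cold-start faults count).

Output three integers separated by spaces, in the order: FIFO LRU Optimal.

--- FIFO ---
  step 0: ref 3 -> FAULT, frames=[3,-,-] (faults so far: 1)
  step 1: ref 7 -> FAULT, frames=[3,7,-] (faults so far: 2)
  step 2: ref 7 -> HIT, frames=[3,7,-] (faults so far: 2)
  step 3: ref 1 -> FAULT, frames=[3,7,1] (faults so far: 3)
  step 4: ref 5 -> FAULT, evict 3, frames=[5,7,1] (faults so far: 4)
  step 5: ref 7 -> HIT, frames=[5,7,1] (faults so far: 4)
  step 6: ref 4 -> FAULT, evict 7, frames=[5,4,1] (faults so far: 5)
  step 7: ref 7 -> FAULT, evict 1, frames=[5,4,7] (faults so far: 6)
  step 8: ref 7 -> HIT, frames=[5,4,7] (faults so far: 6)
  step 9: ref 7 -> HIT, frames=[5,4,7] (faults so far: 6)
  step 10: ref 7 -> HIT, frames=[5,4,7] (faults so far: 6)
  step 11: ref 7 -> HIT, frames=[5,4,7] (faults so far: 6)
  FIFO total faults: 6
--- LRU ---
  step 0: ref 3 -> FAULT, frames=[3,-,-] (faults so far: 1)
  step 1: ref 7 -> FAULT, frames=[3,7,-] (faults so far: 2)
  step 2: ref 7 -> HIT, frames=[3,7,-] (faults so far: 2)
  step 3: ref 1 -> FAULT, frames=[3,7,1] (faults so far: 3)
  step 4: ref 5 -> FAULT, evict 3, frames=[5,7,1] (faults so far: 4)
  step 5: ref 7 -> HIT, frames=[5,7,1] (faults so far: 4)
  step 6: ref 4 -> FAULT, evict 1, frames=[5,7,4] (faults so far: 5)
  step 7: ref 7 -> HIT, frames=[5,7,4] (faults so far: 5)
  step 8: ref 7 -> HIT, frames=[5,7,4] (faults so far: 5)
  step 9: ref 7 -> HIT, frames=[5,7,4] (faults so far: 5)
  step 10: ref 7 -> HIT, frames=[5,7,4] (faults so far: 5)
  step 11: ref 7 -> HIT, frames=[5,7,4] (faults so far: 5)
  LRU total faults: 5
--- Optimal ---
  step 0: ref 3 -> FAULT, frames=[3,-,-] (faults so far: 1)
  step 1: ref 7 -> FAULT, frames=[3,7,-] (faults so far: 2)
  step 2: ref 7 -> HIT, frames=[3,7,-] (faults so far: 2)
  step 3: ref 1 -> FAULT, frames=[3,7,1] (faults so far: 3)
  step 4: ref 5 -> FAULT, evict 1, frames=[3,7,5] (faults so far: 4)
  step 5: ref 7 -> HIT, frames=[3,7,5] (faults so far: 4)
  step 6: ref 4 -> FAULT, evict 3, frames=[4,7,5] (faults so far: 5)
  step 7: ref 7 -> HIT, frames=[4,7,5] (faults so far: 5)
  step 8: ref 7 -> HIT, frames=[4,7,5] (faults so far: 5)
  step 9: ref 7 -> HIT, frames=[4,7,5] (faults so far: 5)
  step 10: ref 7 -> HIT, frames=[4,7,5] (faults so far: 5)
  step 11: ref 7 -> HIT, frames=[4,7,5] (faults so far: 5)
  Optimal total faults: 5

Answer: 6 5 5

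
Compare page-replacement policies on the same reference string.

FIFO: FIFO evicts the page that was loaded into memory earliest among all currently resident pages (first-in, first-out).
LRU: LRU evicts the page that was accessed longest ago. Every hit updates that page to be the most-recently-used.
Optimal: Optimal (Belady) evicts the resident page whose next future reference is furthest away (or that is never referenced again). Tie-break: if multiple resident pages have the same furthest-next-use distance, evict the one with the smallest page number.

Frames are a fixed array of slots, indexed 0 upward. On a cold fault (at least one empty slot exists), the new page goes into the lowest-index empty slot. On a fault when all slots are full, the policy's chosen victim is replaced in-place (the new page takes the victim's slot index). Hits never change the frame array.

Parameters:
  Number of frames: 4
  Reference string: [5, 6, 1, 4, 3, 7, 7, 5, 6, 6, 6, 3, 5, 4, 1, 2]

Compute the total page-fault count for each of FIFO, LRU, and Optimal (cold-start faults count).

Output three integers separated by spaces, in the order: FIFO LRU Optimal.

Answer: 11 11 9

Derivation:
--- FIFO ---
  step 0: ref 5 -> FAULT, frames=[5,-,-,-] (faults so far: 1)
  step 1: ref 6 -> FAULT, frames=[5,6,-,-] (faults so far: 2)
  step 2: ref 1 -> FAULT, frames=[5,6,1,-] (faults so far: 3)
  step 3: ref 4 -> FAULT, frames=[5,6,1,4] (faults so far: 4)
  step 4: ref 3 -> FAULT, evict 5, frames=[3,6,1,4] (faults so far: 5)
  step 5: ref 7 -> FAULT, evict 6, frames=[3,7,1,4] (faults so far: 6)
  step 6: ref 7 -> HIT, frames=[3,7,1,4] (faults so far: 6)
  step 7: ref 5 -> FAULT, evict 1, frames=[3,7,5,4] (faults so far: 7)
  step 8: ref 6 -> FAULT, evict 4, frames=[3,7,5,6] (faults so far: 8)
  step 9: ref 6 -> HIT, frames=[3,7,5,6] (faults so far: 8)
  step 10: ref 6 -> HIT, frames=[3,7,5,6] (faults so far: 8)
  step 11: ref 3 -> HIT, frames=[3,7,5,6] (faults so far: 8)
  step 12: ref 5 -> HIT, frames=[3,7,5,6] (faults so far: 8)
  step 13: ref 4 -> FAULT, evict 3, frames=[4,7,5,6] (faults so far: 9)
  step 14: ref 1 -> FAULT, evict 7, frames=[4,1,5,6] (faults so far: 10)
  step 15: ref 2 -> FAULT, evict 5, frames=[4,1,2,6] (faults so far: 11)
  FIFO total faults: 11
--- LRU ---
  step 0: ref 5 -> FAULT, frames=[5,-,-,-] (faults so far: 1)
  step 1: ref 6 -> FAULT, frames=[5,6,-,-] (faults so far: 2)
  step 2: ref 1 -> FAULT, frames=[5,6,1,-] (faults so far: 3)
  step 3: ref 4 -> FAULT, frames=[5,6,1,4] (faults so far: 4)
  step 4: ref 3 -> FAULT, evict 5, frames=[3,6,1,4] (faults so far: 5)
  step 5: ref 7 -> FAULT, evict 6, frames=[3,7,1,4] (faults so far: 6)
  step 6: ref 7 -> HIT, frames=[3,7,1,4] (faults so far: 6)
  step 7: ref 5 -> FAULT, evict 1, frames=[3,7,5,4] (faults so far: 7)
  step 8: ref 6 -> FAULT, evict 4, frames=[3,7,5,6] (faults so far: 8)
  step 9: ref 6 -> HIT, frames=[3,7,5,6] (faults so far: 8)
  step 10: ref 6 -> HIT, frames=[3,7,5,6] (faults so far: 8)
  step 11: ref 3 -> HIT, frames=[3,7,5,6] (faults so far: 8)
  step 12: ref 5 -> HIT, frames=[3,7,5,6] (faults so far: 8)
  step 13: ref 4 -> FAULT, evict 7, frames=[3,4,5,6] (faults so far: 9)
  step 14: ref 1 -> FAULT, evict 6, frames=[3,4,5,1] (faults so far: 10)
  step 15: ref 2 -> FAULT, evict 3, frames=[2,4,5,1] (faults so far: 11)
  LRU total faults: 11
--- Optimal ---
  step 0: ref 5 -> FAULT, frames=[5,-,-,-] (faults so far: 1)
  step 1: ref 6 -> FAULT, frames=[5,6,-,-] (faults so far: 2)
  step 2: ref 1 -> FAULT, frames=[5,6,1,-] (faults so far: 3)
  step 3: ref 4 -> FAULT, frames=[5,6,1,4] (faults so far: 4)
  step 4: ref 3 -> FAULT, evict 1, frames=[5,6,3,4] (faults so far: 5)
  step 5: ref 7 -> FAULT, evict 4, frames=[5,6,3,7] (faults so far: 6)
  step 6: ref 7 -> HIT, frames=[5,6,3,7] (faults so far: 6)
  step 7: ref 5 -> HIT, frames=[5,6,3,7] (faults so far: 6)
  step 8: ref 6 -> HIT, frames=[5,6,3,7] (faults so far: 6)
  step 9: ref 6 -> HIT, frames=[5,6,3,7] (faults so far: 6)
  step 10: ref 6 -> HIT, frames=[5,6,3,7] (faults so far: 6)
  step 11: ref 3 -> HIT, frames=[5,6,3,7] (faults so far: 6)
  step 12: ref 5 -> HIT, frames=[5,6,3,7] (faults so far: 6)
  step 13: ref 4 -> FAULT, evict 3, frames=[5,6,4,7] (faults so far: 7)
  step 14: ref 1 -> FAULT, evict 4, frames=[5,6,1,7] (faults so far: 8)
  step 15: ref 2 -> FAULT, evict 1, frames=[5,6,2,7] (faults so far: 9)
  Optimal total faults: 9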